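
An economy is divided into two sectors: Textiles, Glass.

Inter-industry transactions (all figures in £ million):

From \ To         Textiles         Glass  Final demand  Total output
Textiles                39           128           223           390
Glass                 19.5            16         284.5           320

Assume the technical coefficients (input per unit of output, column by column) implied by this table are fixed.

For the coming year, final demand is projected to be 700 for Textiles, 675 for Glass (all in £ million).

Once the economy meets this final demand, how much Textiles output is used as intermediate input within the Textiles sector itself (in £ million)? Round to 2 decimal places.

z_TT = 111.98

Technical coefficients a_ij = z_ij / X_j:
  a_TT = 39/390 = 0.10, a_GT = 19.5/390 = 0.05
  a_TG = 128/320 = 0.40, a_GG = 16/320 = 0.05
I − A =
  [   0.90    -0.40]
  [  -0.05     0.95]
det(I−A) = (0.90)(0.95) − (-0.40)(-0.05) = 0.8350
adj(I−A) = [[0.95, 0.40], [0.05, 0.90]]
(I − A)⁻¹ = adj(I−A) / det(I−A) ≈
  [   1.1377     0.4790]
  [   0.0599     1.0778]
First solve x = (I − A)⁻¹ d = adj(I−A)·d / det(I−A); in particular x_T = (0.95·700 + 0.40·675) / 0.8350 = 935.00 / 0.8350 ≈ 1119.7605.
Intermediate flow from T to T: z_TT = a_TT · x_T = 0.10 × 935.00 / 0.8350 = 93.50 / 0.8350 ≈ 111.98.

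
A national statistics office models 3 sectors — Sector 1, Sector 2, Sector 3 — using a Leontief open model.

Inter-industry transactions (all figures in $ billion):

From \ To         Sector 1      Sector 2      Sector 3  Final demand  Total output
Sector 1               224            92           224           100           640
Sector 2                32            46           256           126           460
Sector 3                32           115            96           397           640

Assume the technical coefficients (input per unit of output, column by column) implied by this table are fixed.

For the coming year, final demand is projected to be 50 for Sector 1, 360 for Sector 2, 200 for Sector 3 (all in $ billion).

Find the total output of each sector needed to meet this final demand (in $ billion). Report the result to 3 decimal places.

Technical coefficients a_ij = z_ij / X_j:
  a_11 = 224/640 = 0.35, a_21 = 32/640 = 0.05, a_31 = 32/640 = 0.05
  a_12 = 92/460 = 0.20, a_22 = 46/460 = 0.10, a_32 = 115/460 = 0.25
  a_13 = 224/640 = 0.35, a_23 = 256/640 = 0.40, a_33 = 96/640 = 0.15
I − A =
  [   0.65    -0.20    -0.35]
  [  -0.05     0.90    -0.40]
  [  -0.05    -0.25     0.85]
Cofactors of I−A, C_ij = (−1)^(i+j)·(minor ij) (rows/columns in the sector order above):
  C_11 = (0.90)(0.85) − (-0.40)(-0.25) = 0.6650
  C_12 = −[(-0.05)(0.85) − (-0.40)(-0.05)] = 0.0625
  C_13 = (-0.05)(-0.25) − (0.90)(-0.05) = 0.0575
  C_21 = −[(-0.20)(0.85) − (-0.35)(-0.25)] = 0.2575
  C_22 = (0.65)(0.85) − (-0.35)(-0.05) = 0.5350
  C_23 = −[(0.65)(-0.25) − (-0.20)(-0.05)] = 0.1725
  C_31 = (-0.20)(-0.40) − (-0.35)(0.90) = 0.3950
  C_32 = −[(0.65)(-0.40) − (-0.35)(-0.05)] = 0.2775
  C_33 = (0.65)(0.90) − (-0.20)(-0.05) = 0.5750
det(I−A) = Σ_j (I−A)_1j·C_1j = (0.65)(0.6650) + (-0.20)(0.0625) + (-0.35)(0.0575) = 0.399625
adj(I−A) = Cᵀ =
  [ 0.6650   0.2575   0.3950]
  [ 0.0625   0.5350   0.2775]
  [ 0.0575   0.1725   0.5750]
(I − A)⁻¹ = adj(I−A) / det(I−A) ≈
  [   1.6641     0.6444     0.9884]
  [   0.1564     1.3388     0.6944]
  [   0.1439     0.4317     1.4388]
x = (I − A)⁻¹ d = adj(I−A)·d / det(I−A), with det(I−A) = 0.399625:
  x_1 = (0.6650·50 + 0.2575·360 + 0.3950·200) / 0.399625 = 204.95 / 0.399625 ≈ 512.856
  x_2 = (0.0625·50 + 0.5350·360 + 0.2775·200) / 0.399625 = 251.225 / 0.399625 ≈ 628.652
  x_3 = (0.0575·50 + 0.1725·360 + 0.5750·200) / 0.399625 = 179.975 / 0.399625 ≈ 450.360

x_1 = 512.856, x_2 = 628.652, x_3 = 450.360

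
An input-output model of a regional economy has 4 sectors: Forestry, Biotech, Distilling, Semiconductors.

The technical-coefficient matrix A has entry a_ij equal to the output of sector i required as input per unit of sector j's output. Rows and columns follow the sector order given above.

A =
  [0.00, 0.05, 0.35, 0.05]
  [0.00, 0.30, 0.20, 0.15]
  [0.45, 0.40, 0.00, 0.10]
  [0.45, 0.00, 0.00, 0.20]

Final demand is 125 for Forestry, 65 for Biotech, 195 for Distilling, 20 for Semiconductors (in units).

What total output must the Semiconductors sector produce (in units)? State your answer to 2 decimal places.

I − A =
  [   1.00    -0.05    -0.35    -0.05]
  [   0.00     0.70    -0.20    -0.15]
  [  -0.45    -0.40     1.00    -0.10]
  [  -0.45     0.00     0.00     0.80]
Compute the cofactors C_ij = (−1)^(i+j)·(3×3 minor ij) of I−A; the adjugate is their transpose:
adj(I−A) = Cᵀ =
  [ 0.496000   0.152000   0.204000   0.085000]
  [ 0.148500   0.635750   0.179125   0.150875]
  [ 0.310500   0.331250   0.540875   0.149125]
  [ 0.279000   0.085500   0.114750   0.505250]
det(I−A) = Σ_j (I−A)_1j·C_1j = (1.00)(0.496000) + (-0.05)(0.148500) + (-0.35)(0.310500) + (-0.05)(0.279000) = 0.36595
(I − A)⁻¹ = adj(I−A) / det(I−A) ≈
  [   1.3554     0.4154     0.5575     0.2323]
  [   0.4058     1.7373     0.4895     0.4123]
  [   0.8485     0.9052     1.4780     0.4075]
  [   0.7624     0.2336     0.3136     1.3807]
x = (I − A)⁻¹ d = adj(I−A)·d / det(I−A), with det(I−A) = 0.36595:
  x_F = (0.496000·125 + 0.152000·65 + 0.204000·195 + 0.085000·20) / 0.36595 = 113.36 / 0.36595 ≈ 309.77
  x_B = (0.148500·125 + 0.635750·65 + 0.179125·195 + 0.150875·20) / 0.36595 = 97.833125 / 0.36595 ≈ 267.34
  x_D = (0.310500·125 + 0.331250·65 + 0.540875·195 + 0.149125·20) / 0.36595 = 168.796875 / 0.36595 ≈ 461.26
  x_S = (0.279000·125 + 0.085500·65 + 0.114750·195 + 0.505250·20) / 0.36595 = 72.91375 / 0.36595 ≈ 199.25

x_S = 199.25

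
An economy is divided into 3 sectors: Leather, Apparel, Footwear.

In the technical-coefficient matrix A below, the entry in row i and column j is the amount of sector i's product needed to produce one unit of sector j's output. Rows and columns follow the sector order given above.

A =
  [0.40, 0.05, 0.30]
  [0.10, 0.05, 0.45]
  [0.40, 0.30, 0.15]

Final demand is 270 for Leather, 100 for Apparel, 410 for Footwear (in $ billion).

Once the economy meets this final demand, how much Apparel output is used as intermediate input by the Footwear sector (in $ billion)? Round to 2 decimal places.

I − A =
  [   0.60    -0.05    -0.30]
  [  -0.10     0.95    -0.45]
  [  -0.40    -0.30     0.85]
Cofactors of I−A, C_ij = (−1)^(i+j)·(minor ij) (rows/columns in the sector order above):
  C_11 = (0.95)(0.85) − (-0.45)(-0.30) = 0.6725
  C_12 = −[(-0.10)(0.85) − (-0.45)(-0.40)] = 0.2650
  C_13 = (-0.10)(-0.30) − (0.95)(-0.40) = 0.4100
  C_21 = −[(-0.05)(0.85) − (-0.30)(-0.30)] = 0.1325
  C_22 = (0.60)(0.85) − (-0.30)(-0.40) = 0.3900
  C_23 = −[(0.60)(-0.30) − (-0.05)(-0.40)] = 0.2000
  C_31 = (-0.05)(-0.45) − (-0.30)(0.95) = 0.3075
  C_32 = −[(0.60)(-0.45) − (-0.30)(-0.10)] = 0.3000
  C_33 = (0.60)(0.95) − (-0.05)(-0.10) = 0.5650
det(I−A) = Σ_j (I−A)_1j·C_1j = (0.60)(0.6725) + (-0.05)(0.2650) + (-0.30)(0.4100) = 0.26725
adj(I−A) = Cᵀ =
  [ 0.6725   0.1325   0.3075]
  [ 0.2650   0.3900   0.3000]
  [ 0.4100   0.2000   0.5650]
(I − A)⁻¹ = adj(I−A) / det(I−A) ≈
  [   2.5164     0.4958     1.1506]
  [   0.9916     1.4593     1.1225]
  [   1.5341     0.7484     2.1141]
First solve x = (I − A)⁻¹ d = adj(I−A)·d / det(I−A); in particular x_F = (0.4100·270 + 0.2000·100 + 0.5650·410) / 0.26725 = 362.35 / 0.26725 ≈ 1355.8466.
Intermediate flow from A to F: z_AF = a_AF · x_F = 0.45 × 362.35 / 0.26725 = 163.0575 / 0.26725 ≈ 610.13.

z_AF = 610.13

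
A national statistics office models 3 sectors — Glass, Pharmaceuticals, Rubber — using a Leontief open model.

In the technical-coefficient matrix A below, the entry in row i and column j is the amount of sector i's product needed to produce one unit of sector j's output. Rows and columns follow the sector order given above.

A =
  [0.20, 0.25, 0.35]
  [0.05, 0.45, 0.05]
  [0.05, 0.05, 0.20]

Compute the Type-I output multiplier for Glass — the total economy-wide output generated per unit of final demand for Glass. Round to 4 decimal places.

m_1 = 1.5507

I − A =
  [   0.80    -0.25    -0.35]
  [  -0.05     0.55    -0.05]
  [  -0.05    -0.05     0.80]
Cofactors of I−A, C_ij = (−1)^(i+j)·(minor ij) (rows/columns in the sector order above):
  C_11 = (0.55)(0.80) − (-0.05)(-0.05) = 0.4375
  C_12 = −[(-0.05)(0.80) − (-0.05)(-0.05)] = 0.0425
  C_13 = (-0.05)(-0.05) − (0.55)(-0.05) = 0.0300
  C_21 = −[(-0.25)(0.80) − (-0.35)(-0.05)] = 0.2175
  C_22 = (0.80)(0.80) − (-0.35)(-0.05) = 0.6225
  C_23 = −[(0.80)(-0.05) − (-0.25)(-0.05)] = 0.0525
  C_31 = (-0.25)(-0.05) − (-0.35)(0.55) = 0.2050
  C_32 = −[(0.80)(-0.05) − (-0.35)(-0.05)] = 0.0575
  C_33 = (0.80)(0.55) − (-0.25)(-0.05) = 0.4275
det(I−A) = Σ_j (I−A)_1j·C_1j = (0.80)(0.4375) + (-0.25)(0.0425) + (-0.35)(0.0300) = 0.328875
adj(I−A) = Cᵀ =
  [ 0.4375   0.2175   0.2050]
  [ 0.0425   0.6225   0.0575]
  [ 0.0300   0.0525   0.4275]
(I − A)⁻¹ = adj(I−A) / det(I−A) ≈
  [   1.33029     0.66135     0.62334]
  [   0.12923     1.89282     0.17484]
  [   0.09122     0.15964     1.29989]
The output multiplier for sector j is the column-j sum of the Leontief inverse (I − A)⁻¹ = adj(I−A) / det(I−A).
Column 1 of adj(I−A): (0.4375, 0.0425, 0.0300); det(I−A) = 0.328875.
m_1 = (0.4375 + 0.0425 + 0.0300) / 0.328875 = 0.51 / 0.328875 ≈ 1.5507.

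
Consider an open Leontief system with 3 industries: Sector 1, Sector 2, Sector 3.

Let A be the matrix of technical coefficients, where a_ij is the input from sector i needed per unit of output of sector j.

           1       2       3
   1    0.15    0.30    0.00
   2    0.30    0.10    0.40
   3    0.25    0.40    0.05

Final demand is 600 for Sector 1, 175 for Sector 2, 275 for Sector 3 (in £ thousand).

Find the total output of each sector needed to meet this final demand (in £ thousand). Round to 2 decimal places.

x_1 = 1051.81, x_2 = 980.14, x_3 = 978.96

I − A =
  [   0.85    -0.30     0.00]
  [  -0.30     0.90    -0.40]
  [  -0.25    -0.40     0.95]
Cofactors of I−A, C_ij = (−1)^(i+j)·(minor ij) (rows/columns in the sector order above):
  C_11 = (0.90)(0.95) − (-0.40)(-0.40) = 0.6950
  C_12 = −[(-0.30)(0.95) − (-0.40)(-0.25)] = 0.3850
  C_13 = (-0.30)(-0.40) − (0.90)(-0.25) = 0.3450
  C_21 = −[(-0.30)(0.95) − (0.00)(-0.40)] = 0.2850
  C_22 = (0.85)(0.95) − (0.00)(-0.25) = 0.8075
  C_23 = −[(0.85)(-0.40) − (-0.30)(-0.25)] = 0.4150
  C_31 = (-0.30)(-0.40) − (0.00)(0.90) = 0.1200
  C_32 = −[(0.85)(-0.40) − (0.00)(-0.30)] = 0.3400
  C_33 = (0.85)(0.90) − (-0.30)(-0.30) = 0.6750
det(I−A) = Σ_j (I−A)_1j·C_1j = (0.85)(0.6950) + (-0.30)(0.3850) + (0.00)(0.3450) = 0.47525
adj(I−A) = Cᵀ =
  [ 0.6950   0.2850   0.1200]
  [ 0.3850   0.8075   0.3400]
  [ 0.3450   0.4150   0.6750]
(I − A)⁻¹ = adj(I−A) / det(I−A) ≈
  [   1.4624     0.5997     0.2525]
  [   0.8101     1.6991     0.7154]
  [   0.7259     0.8732     1.4203]
x = (I − A)⁻¹ d = adj(I−A)·d / det(I−A), with det(I−A) = 0.47525:
  x_1 = (0.6950·600 + 0.2850·175 + 0.1200·275) / 0.47525 = 499.875 / 0.47525 ≈ 1051.81
  x_2 = (0.3850·600 + 0.8075·175 + 0.3400·275) / 0.47525 = 465.8125 / 0.47525 ≈ 980.14
  x_3 = (0.3450·600 + 0.4150·175 + 0.6750·275) / 0.47525 = 465.25 / 0.47525 ≈ 978.96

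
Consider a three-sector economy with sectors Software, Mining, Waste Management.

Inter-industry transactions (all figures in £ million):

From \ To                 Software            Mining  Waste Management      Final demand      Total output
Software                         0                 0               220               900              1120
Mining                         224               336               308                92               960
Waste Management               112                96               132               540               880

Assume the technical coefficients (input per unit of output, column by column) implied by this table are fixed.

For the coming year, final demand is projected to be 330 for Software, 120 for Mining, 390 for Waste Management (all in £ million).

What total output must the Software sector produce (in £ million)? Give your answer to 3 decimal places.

x_S = 477.884

Technical coefficients a_ij = z_ij / X_j:
  a_SS = 0/1120 = 0.00, a_MS = 224/1120 = 0.20, a_WS = 112/1120 = 0.10
  a_SM = 0/960 = 0.00, a_MM = 336/960 = 0.35, a_WM = 96/960 = 0.10
  a_SW = 220/880 = 0.25, a_MW = 308/880 = 0.35, a_WW = 132/880 = 0.15
I − A =
  [   1.00     0.00    -0.25]
  [  -0.20     0.65    -0.35]
  [  -0.10    -0.10     0.85]
Cofactors of I−A, C_ij = (−1)^(i+j)·(minor ij) (rows/columns in the sector order above):
  C_11 = (0.65)(0.85) − (-0.35)(-0.10) = 0.5175
  C_12 = −[(-0.20)(0.85) − (-0.35)(-0.10)] = 0.2050
  C_13 = (-0.20)(-0.10) − (0.65)(-0.10) = 0.0850
  C_21 = −[(0.00)(0.85) − (-0.25)(-0.10)] = 0.0250
  C_22 = (1.00)(0.85) − (-0.25)(-0.10) = 0.8250
  C_23 = −[(1.00)(-0.10) − (0.00)(-0.10)] = 0.1000
  C_31 = (0.00)(-0.35) − (-0.25)(0.65) = 0.1625
  C_32 = −[(1.00)(-0.35) − (-0.25)(-0.20)] = 0.4000
  C_33 = (1.00)(0.65) − (0.00)(-0.20) = 0.6500
det(I−A) = Σ_j (I−A)_1j·C_1j = (1.00)(0.5175) + (0.00)(0.2050) + (-0.25)(0.0850) = 0.49625
adj(I−A) = Cᵀ =
  [ 0.5175   0.0250   0.1625]
  [ 0.2050   0.8250   0.4000]
  [ 0.0850   0.1000   0.6500]
(I − A)⁻¹ = adj(I−A) / det(I−A) ≈
  [   1.0428     0.0504     0.3275]
  [   0.4131     1.6625     0.8060]
  [   0.1713     0.2015     1.3098]
x = (I − A)⁻¹ d = adj(I−A)·d / det(I−A), with det(I−A) = 0.49625:
  x_S = (0.5175·330 + 0.0250·120 + 0.1625·390) / 0.49625 = 237.15 / 0.49625 ≈ 477.884
  x_M = (0.2050·330 + 0.8250·120 + 0.4000·390) / 0.49625 = 322.65 / 0.49625 ≈ 650.176
  x_W = (0.0850·330 + 0.1000·120 + 0.6500·390) / 0.49625 = 293.55 / 0.49625 ≈ 591.537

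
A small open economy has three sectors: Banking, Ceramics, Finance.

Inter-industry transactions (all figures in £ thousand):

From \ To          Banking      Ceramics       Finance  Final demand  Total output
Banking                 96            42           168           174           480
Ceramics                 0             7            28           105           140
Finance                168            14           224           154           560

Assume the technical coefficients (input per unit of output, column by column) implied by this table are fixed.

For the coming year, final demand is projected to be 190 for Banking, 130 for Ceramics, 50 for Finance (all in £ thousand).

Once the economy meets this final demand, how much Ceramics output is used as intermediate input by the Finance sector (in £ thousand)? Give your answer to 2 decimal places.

z_CF = 18.04

Technical coefficients a_ij = z_ij / X_j:
  a_BB = 96/480 = 0.20, a_CB = 0/480 = 0.00, a_FB = 168/480 = 0.35
  a_BC = 42/140 = 0.30, a_CC = 7/140 = 0.05, a_FC = 14/140 = 0.10
  a_BF = 168/560 = 0.30, a_CF = 28/560 = 0.05, a_FF = 224/560 = 0.40
I − A =
  [   0.80    -0.30    -0.30]
  [   0.00     0.95    -0.05]
  [  -0.35    -0.10     0.60]
Cofactors of I−A, C_ij = (−1)^(i+j)·(minor ij) (rows/columns in the sector order above):
  C_11 = (0.95)(0.60) − (-0.05)(-0.10) = 0.5650
  C_12 = −[(0.00)(0.60) − (-0.05)(-0.35)] = 0.0175
  C_13 = (0.00)(-0.10) − (0.95)(-0.35) = 0.3325
  C_21 = −[(-0.30)(0.60) − (-0.30)(-0.10)] = 0.2100
  C_22 = (0.80)(0.60) − (-0.30)(-0.35) = 0.3750
  C_23 = −[(0.80)(-0.10) − (-0.30)(-0.35)] = 0.1850
  C_31 = (-0.30)(-0.05) − (-0.30)(0.95) = 0.3000
  C_32 = −[(0.80)(-0.05) − (-0.30)(0.00)] = 0.0400
  C_33 = (0.80)(0.95) − (-0.30)(0.00) = 0.7600
det(I−A) = Σ_j (I−A)_1j·C_1j = (0.80)(0.5650) + (-0.30)(0.0175) + (-0.30)(0.3325) = 0.3470
adj(I−A) = Cᵀ =
  [ 0.5650   0.2100   0.3000]
  [ 0.0175   0.3750   0.0400]
  [ 0.3325   0.1850   0.7600]
(I − A)⁻¹ = adj(I−A) / det(I−A) ≈
  [   1.6282     0.6052     0.8646]
  [   0.0504     1.0807     0.1153]
  [   0.9582     0.5331     2.1902]
First solve x = (I − A)⁻¹ d = adj(I−A)·d / det(I−A); in particular x_F = (0.3325·190 + 0.1850·130 + 0.7600·50) / 0.3470 = 125.225 / 0.3470 ≈ 360.8790.
Intermediate flow from C to F: z_CF = a_CF · x_F = 0.05 × 125.225 / 0.3470 = 6.26125 / 0.3470 ≈ 18.04.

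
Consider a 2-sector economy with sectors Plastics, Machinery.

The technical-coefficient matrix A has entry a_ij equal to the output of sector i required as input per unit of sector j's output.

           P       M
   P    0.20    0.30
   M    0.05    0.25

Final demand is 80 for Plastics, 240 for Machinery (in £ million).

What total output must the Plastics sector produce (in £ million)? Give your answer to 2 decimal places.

I − A =
  [   0.80    -0.30]
  [  -0.05     0.75]
det(I−A) = (0.80)(0.75) − (-0.30)(-0.05) = 0.5850
adj(I−A) = [[0.75, 0.30], [0.05, 0.80]]
(I − A)⁻¹ = adj(I−A) / det(I−A) ≈
  [   1.2821     0.5128]
  [   0.0855     1.3675]
x = (I − A)⁻¹ d = adj(I−A)·d / det(I−A), with det(I−A) = 0.5850:
  x_P = (0.75·80 + 0.30·240) / 0.5850 = 132.00 / 0.5850 ≈ 225.64
  x_M = (0.05·80 + 0.80·240) / 0.5850 = 196.00 / 0.5850 ≈ 335.04

x_P = 225.64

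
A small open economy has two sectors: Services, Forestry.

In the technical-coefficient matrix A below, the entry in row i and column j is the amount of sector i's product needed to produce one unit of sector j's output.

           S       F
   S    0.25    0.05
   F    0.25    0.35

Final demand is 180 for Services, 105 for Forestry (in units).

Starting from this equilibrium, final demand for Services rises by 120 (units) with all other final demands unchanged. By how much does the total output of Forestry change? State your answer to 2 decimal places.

Δx_F = 63.16

I − A =
  [   0.75    -0.05]
  [  -0.25     0.65]
det(I−A) = (0.75)(0.65) − (-0.05)(-0.25) = 0.4750
adj(I−A) = [[0.65, 0.05], [0.25, 0.75]]
(I − A)⁻¹ = adj(I−A) / det(I−A) ≈
  [   1.3684     0.1053]
  [   0.5263     1.5789]
Δx = (I − A)⁻¹ Δd with Δd having +120 in the Services component and 0 elsewhere.
So Δx_F = L_FS · (+120), where L_FS = adj(I−A)_FS / det(I−A) = 0.25 / 0.4750.
Δx_F = 0.25 × (+120) / 0.4750 = 30.00 / 0.4750 ≈ 63.16.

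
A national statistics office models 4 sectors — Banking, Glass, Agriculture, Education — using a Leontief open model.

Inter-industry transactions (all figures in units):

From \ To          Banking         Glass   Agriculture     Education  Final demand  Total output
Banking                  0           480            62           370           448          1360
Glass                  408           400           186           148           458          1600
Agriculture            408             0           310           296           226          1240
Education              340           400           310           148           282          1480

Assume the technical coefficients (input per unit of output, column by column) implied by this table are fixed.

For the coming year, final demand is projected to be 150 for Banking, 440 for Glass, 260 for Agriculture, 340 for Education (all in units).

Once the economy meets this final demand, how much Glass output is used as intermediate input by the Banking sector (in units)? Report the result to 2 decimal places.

z_GB = 280.79

Technical coefficients a_ij = z_ij / X_j:
  a_BB = 0/1360 = 0.00, a_GB = 408/1360 = 0.30, a_AB = 408/1360 = 0.30, a_EB = 340/1360 = 0.25
  a_BG = 480/1600 = 0.30, a_GG = 400/1600 = 0.25, a_AG = 0/1600 = 0.00, a_EG = 400/1600 = 0.25
  a_BA = 62/1240 = 0.05, a_GA = 186/1240 = 0.15, a_AA = 310/1240 = 0.25, a_EA = 310/1240 = 0.25
  a_BE = 370/1480 = 0.25, a_GE = 148/1480 = 0.10, a_AE = 296/1480 = 0.20, a_EE = 148/1480 = 0.10
I − A =
  [   1.00    -0.30    -0.05    -0.25]
  [  -0.30     0.75    -0.15    -0.10]
  [  -0.30     0.00     0.75    -0.20]
  [  -0.25    -0.25    -0.25     0.90]
Compute the cofactors C_ij = (−1)^(i+j)·(3×3 minor ij) of I−A; the adjugate is their transpose:
adj(I−A) = Cᵀ =
  [ 0.442500   0.236875   0.136750   0.179625]
  [ 0.261750   0.543375   0.184125   0.174000]
  [ 0.247500   0.164750   0.495875   0.197250]
  [ 0.264375   0.262500   0.226875   0.470250]
det(I−A) = Σ_j (I−A)_1j·C_1j = (1.00)(0.442500) + (-0.30)(0.261750) + (-0.05)(0.247500) + (-0.25)(0.264375) = 0.28550625
(I − A)⁻¹ = adj(I−A) / det(I−A) ≈
  [   1.5499     0.8297     0.4790     0.6291]
  [   0.9168     1.9032     0.6449     0.6094]
  [   0.8669     0.5770     1.7368     0.6909]
  [   0.9260     0.9194     0.7946     1.6471]
First solve x = (I − A)⁻¹ d = adj(I−A)·d / det(I−A); in particular x_B = (0.442500·150 + 0.236875·440 + 0.136750·260 + 0.179625·340) / 0.28550625 = 267.2275 / 0.28550625 ≈ 935.9778.
Intermediate flow from G to B: z_GB = a_GB · x_B = 0.30 × 267.2275 / 0.28550625 = 80.16825 / 0.28550625 ≈ 280.79.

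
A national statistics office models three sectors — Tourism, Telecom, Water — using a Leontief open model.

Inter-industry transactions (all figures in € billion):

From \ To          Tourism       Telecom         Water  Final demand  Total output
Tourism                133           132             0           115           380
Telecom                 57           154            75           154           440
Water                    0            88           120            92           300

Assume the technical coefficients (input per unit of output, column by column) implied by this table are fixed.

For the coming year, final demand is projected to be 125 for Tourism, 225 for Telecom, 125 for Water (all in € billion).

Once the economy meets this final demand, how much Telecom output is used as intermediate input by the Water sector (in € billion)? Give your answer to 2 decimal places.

z_23 = 103.33

Technical coefficients a_ij = z_ij / X_j:
  a_11 = 133/380 = 0.35, a_21 = 57/380 = 0.15, a_31 = 0/380 = 0.00
  a_12 = 132/440 = 0.30, a_22 = 154/440 = 0.35, a_32 = 88/440 = 0.20
  a_13 = 0/300 = 0.00, a_23 = 75/300 = 0.25, a_33 = 120/300 = 0.40
I − A =
  [   0.65    -0.30     0.00]
  [  -0.15     0.65    -0.25]
  [   0.00    -0.20     0.60]
Cofactors of I−A, C_ij = (−1)^(i+j)·(minor ij) (rows/columns in the sector order above):
  C_11 = (0.65)(0.60) − (-0.25)(-0.20) = 0.3400
  C_12 = −[(-0.15)(0.60) − (-0.25)(0.00)] = 0.0900
  C_13 = (-0.15)(-0.20) − (0.65)(0.00) = 0.0300
  C_21 = −[(-0.30)(0.60) − (0.00)(-0.20)] = 0.1800
  C_22 = (0.65)(0.60) − (0.00)(0.00) = 0.3900
  C_23 = −[(0.65)(-0.20) − (-0.30)(0.00)] = 0.1300
  C_31 = (-0.30)(-0.25) − (0.00)(0.65) = 0.0750
  C_32 = −[(0.65)(-0.25) − (0.00)(-0.15)] = 0.1625
  C_33 = (0.65)(0.65) − (-0.30)(-0.15) = 0.3775
det(I−A) = Σ_j (I−A)_1j·C_1j = (0.65)(0.3400) + (-0.30)(0.0900) + (0.00)(0.0300) = 0.1940
adj(I−A) = Cᵀ =
  [ 0.3400   0.1800   0.0750]
  [ 0.0900   0.3900   0.1625]
  [ 0.0300   0.1300   0.3775]
(I − A)⁻¹ = adj(I−A) / det(I−A) ≈
  [   1.7526     0.9278     0.3866]
  [   0.4639     2.0103     0.8376]
  [   0.1546     0.6701     1.9459]
First solve x = (I − A)⁻¹ d = adj(I−A)·d / det(I−A); in particular x_3 = (0.0300·125 + 0.1300·225 + 0.3775·125) / 0.1940 = 80.1875 / 0.1940 ≈ 413.3376.
Intermediate flow from 2 to 3: z_23 = a_23 · x_3 = 0.25 × 80.1875 / 0.1940 = 20.046875 / 0.1940 ≈ 103.33.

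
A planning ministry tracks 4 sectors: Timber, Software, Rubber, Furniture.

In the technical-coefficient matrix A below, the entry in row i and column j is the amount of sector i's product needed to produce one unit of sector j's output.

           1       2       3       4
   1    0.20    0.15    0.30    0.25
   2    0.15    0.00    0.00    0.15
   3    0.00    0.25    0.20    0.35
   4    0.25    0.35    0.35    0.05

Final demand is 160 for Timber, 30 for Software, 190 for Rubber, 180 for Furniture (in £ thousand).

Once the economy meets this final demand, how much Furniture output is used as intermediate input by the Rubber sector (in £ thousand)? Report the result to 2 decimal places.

z_43 = 212.99

I − A =
  [   0.80    -0.15    -0.30    -0.25]
  [  -0.15     1.00     0.00    -0.15]
  [   0.00    -0.25     0.80    -0.35]
  [  -0.25    -0.35    -0.35     0.95]
Compute the cofactors C_ij = (−1)^(i+j)·(3×3 minor ij) of I−A; the adjugate is their transpose:
adj(I−A) = Cᵀ =
  [ 0.582375   0.295500   0.364625   0.334250]
  [ 0.125625   0.433750   0.109125   0.141750]
  [ 0.150875   0.285500   0.615375   0.311500]
  [ 0.255125   0.342750   0.362875   0.610750]
det(I−A) = Σ_j (I−A)_1j·C_1j = (0.80)(0.582375) + (-0.15)(0.125625) + (-0.30)(0.150875) + (-0.25)(0.255125) = 0.3380125
(I − A)⁻¹ = adj(I−A) / det(I−A) ≈
  [   1.7229     0.8742     1.0787     0.9889]
  [   0.3717     1.2832     0.3228     0.4194]
  [   0.4464     0.8446     1.8206     0.9216]
  [   0.7548     1.0140     1.0736     1.8069]
First solve x = (I − A)⁻¹ d = adj(I−A)·d / det(I−A); in particular x_3 = (0.150875·160 + 0.285500·30 + 0.615375·190 + 0.311500·180) / 0.3380125 = 205.69625 / 0.3380125 ≈ 608.5463.
Intermediate flow from 4 to 3: z_43 = a_43 · x_3 = 0.35 × 205.69625 / 0.3380125 = 71.9936875 / 0.3380125 ≈ 212.99.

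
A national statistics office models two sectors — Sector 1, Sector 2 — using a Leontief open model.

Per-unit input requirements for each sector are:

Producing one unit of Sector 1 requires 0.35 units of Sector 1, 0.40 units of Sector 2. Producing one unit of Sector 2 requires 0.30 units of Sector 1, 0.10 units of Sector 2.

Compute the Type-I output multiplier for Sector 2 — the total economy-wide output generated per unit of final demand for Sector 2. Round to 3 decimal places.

m_2 = 2.043

I − A =
  [   0.65    -0.30]
  [  -0.40     0.90]
det(I−A) = (0.65)(0.90) − (-0.30)(-0.40) = 0.4650
adj(I−A) = [[0.90, 0.30], [0.40, 0.65]]
(I − A)⁻¹ = adj(I−A) / det(I−A) ≈
  [   1.9355     0.6452]
  [   0.8602     1.3978]
The output multiplier for sector j is the column-j sum of the Leontief inverse (I − A)⁻¹ = adj(I−A) / det(I−A).
Column 2 of adj(I−A): (0.30, 0.65); det(I−A) = 0.4650.
m_2 = (0.30 + 0.65) / 0.4650 = 0.95 / 0.4650 ≈ 2.043.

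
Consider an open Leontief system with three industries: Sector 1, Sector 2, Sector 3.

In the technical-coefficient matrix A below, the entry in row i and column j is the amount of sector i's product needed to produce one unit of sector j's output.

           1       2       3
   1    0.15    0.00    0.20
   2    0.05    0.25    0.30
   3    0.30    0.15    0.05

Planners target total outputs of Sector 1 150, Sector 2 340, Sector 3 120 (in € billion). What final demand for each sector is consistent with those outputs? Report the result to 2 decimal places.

I − A =
  [   0.85     0.00    -0.20]
  [  -0.05     0.75    -0.30]
  [  -0.30    -0.15     0.95]
d = (I − A) x:
  d_1 = (+0.85)·150 + (+0.00)·340 + (-0.20)·120 = 103.50
  d_2 = (-0.05)·150 + (+0.75)·340 + (-0.30)·120 = 211.50
  d_3 = (-0.30)·150 + (-0.15)·340 + (+0.95)·120 = 18.00

d_1 = 103.50, d_2 = 211.50, d_3 = 18.00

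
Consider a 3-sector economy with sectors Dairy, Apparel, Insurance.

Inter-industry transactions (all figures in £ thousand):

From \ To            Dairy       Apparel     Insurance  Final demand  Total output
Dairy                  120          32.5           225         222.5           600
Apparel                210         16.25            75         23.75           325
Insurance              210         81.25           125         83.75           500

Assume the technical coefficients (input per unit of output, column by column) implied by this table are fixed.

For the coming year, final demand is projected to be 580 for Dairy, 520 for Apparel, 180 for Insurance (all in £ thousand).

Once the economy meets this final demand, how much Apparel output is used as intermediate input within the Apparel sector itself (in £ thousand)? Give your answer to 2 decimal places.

Technical coefficients a_ij = z_ij / X_j:
  a_11 = 120/600 = 0.20, a_21 = 210/600 = 0.35, a_31 = 210/600 = 0.35
  a_12 = 32.5/325 = 0.10, a_22 = 16.25/325 = 0.05, a_32 = 81.25/325 = 0.25
  a_13 = 225/500 = 0.45, a_23 = 75/500 = 0.15, a_33 = 125/500 = 0.25
I − A =
  [   0.80    -0.10    -0.45]
  [  -0.35     0.95    -0.15]
  [  -0.35    -0.25     0.75]
Cofactors of I−A, C_ij = (−1)^(i+j)·(minor ij) (rows/columns in the sector order above):
  C_11 = (0.95)(0.75) − (-0.15)(-0.25) = 0.6750
  C_12 = −[(-0.35)(0.75) − (-0.15)(-0.35)] = 0.3150
  C_13 = (-0.35)(-0.25) − (0.95)(-0.35) = 0.4200
  C_21 = −[(-0.10)(0.75) − (-0.45)(-0.25)] = 0.1875
  C_22 = (0.80)(0.75) − (-0.45)(-0.35) = 0.4425
  C_23 = −[(0.80)(-0.25) − (-0.10)(-0.35)] = 0.2350
  C_31 = (-0.10)(-0.15) − (-0.45)(0.95) = 0.4425
  C_32 = −[(0.80)(-0.15) − (-0.45)(-0.35)] = 0.2775
  C_33 = (0.80)(0.95) − (-0.10)(-0.35) = 0.7250
det(I−A) = Σ_j (I−A)_1j·C_1j = (0.80)(0.6750) + (-0.10)(0.3150) + (-0.45)(0.4200) = 0.3195
adj(I−A) = Cᵀ =
  [ 0.6750   0.1875   0.4425]
  [ 0.3150   0.4425   0.2775]
  [ 0.4200   0.2350   0.7250]
(I − A)⁻¹ = adj(I−A) / det(I−A) ≈
  [   2.1127     0.5869     1.3850]
  [   0.9859     1.3850     0.8685]
  [   1.3146     0.7355     2.2692]
First solve x = (I − A)⁻¹ d = adj(I−A)·d / det(I−A); in particular x_2 = (0.3150·580 + 0.4425·520 + 0.2775·180) / 0.3195 = 462.75 / 0.3195 ≈ 1448.3568.
Intermediate flow from 2 to 2: z_22 = a_22 · x_2 = 0.05 × 462.75 / 0.3195 = 23.1375 / 0.3195 ≈ 72.42.

z_22 = 72.42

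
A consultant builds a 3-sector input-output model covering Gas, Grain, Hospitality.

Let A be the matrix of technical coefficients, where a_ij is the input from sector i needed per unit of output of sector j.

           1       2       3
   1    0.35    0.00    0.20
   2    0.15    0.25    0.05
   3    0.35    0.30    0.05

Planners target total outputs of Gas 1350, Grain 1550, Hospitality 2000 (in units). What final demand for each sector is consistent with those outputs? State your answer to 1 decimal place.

I − A =
  [   0.65     0.00    -0.20]
  [  -0.15     0.75    -0.05]
  [  -0.35    -0.30     0.95]
d = (I − A) x:
  d_1 = (+0.65)·1350 + (+0.00)·1550 + (-0.20)·2000 = 477.5
  d_2 = (-0.15)·1350 + (+0.75)·1550 + (-0.05)·2000 = 860.0
  d_3 = (-0.35)·1350 + (-0.30)·1550 + (+0.95)·2000 = 962.5

d_1 = 477.5, d_2 = 860.0, d_3 = 962.5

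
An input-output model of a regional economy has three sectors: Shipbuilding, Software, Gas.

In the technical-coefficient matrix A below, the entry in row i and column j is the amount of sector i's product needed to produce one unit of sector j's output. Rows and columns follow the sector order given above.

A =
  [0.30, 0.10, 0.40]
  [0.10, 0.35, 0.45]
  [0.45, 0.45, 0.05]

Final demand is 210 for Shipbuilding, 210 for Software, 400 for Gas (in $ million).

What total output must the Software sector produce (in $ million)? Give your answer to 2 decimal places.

I − A =
  [   0.70    -0.10    -0.40]
  [  -0.10     0.65    -0.45]
  [  -0.45    -0.45     0.95]
Cofactors of I−A, C_ij = (−1)^(i+j)·(minor ij) (rows/columns in the sector order above):
  C_11 = (0.65)(0.95) − (-0.45)(-0.45) = 0.4150
  C_12 = −[(-0.10)(0.95) − (-0.45)(-0.45)] = 0.2975
  C_13 = (-0.10)(-0.45) − (0.65)(-0.45) = 0.3375
  C_21 = −[(-0.10)(0.95) − (-0.40)(-0.45)] = 0.2750
  C_22 = (0.70)(0.95) − (-0.40)(-0.45) = 0.4850
  C_23 = −[(0.70)(-0.45) − (-0.10)(-0.45)] = 0.3600
  C_31 = (-0.10)(-0.45) − (-0.40)(0.65) = 0.3050
  C_32 = −[(0.70)(-0.45) − (-0.40)(-0.10)] = 0.3550
  C_33 = (0.70)(0.65) − (-0.10)(-0.10) = 0.4450
det(I−A) = Σ_j (I−A)_1j·C_1j = (0.70)(0.4150) + (-0.10)(0.2975) + (-0.40)(0.3375) = 0.12575
adj(I−A) = Cᵀ =
  [ 0.4150   0.2750   0.3050]
  [ 0.2975   0.4850   0.3550]
  [ 0.3375   0.3600   0.4450]
(I − A)⁻¹ = adj(I−A) / det(I−A) ≈
  [   3.3002     2.1869     2.4254]
  [   2.3658     3.8569     2.8231]
  [   2.6839     2.8628     3.5388]
x = (I − A)⁻¹ d = adj(I−A)·d / det(I−A), with det(I−A) = 0.12575:
  x_1 = (0.4150·210 + 0.2750·210 + 0.3050·400) / 0.12575 = 266.90 / 0.12575 ≈ 2122.47
  x_2 = (0.2975·210 + 0.4850·210 + 0.3550·400) / 0.12575 = 306.325 / 0.12575 ≈ 2435.98
  x_3 = (0.3375·210 + 0.3600·210 + 0.4450·400) / 0.12575 = 324.475 / 0.12575 ≈ 2580.32

x_2 = 2435.98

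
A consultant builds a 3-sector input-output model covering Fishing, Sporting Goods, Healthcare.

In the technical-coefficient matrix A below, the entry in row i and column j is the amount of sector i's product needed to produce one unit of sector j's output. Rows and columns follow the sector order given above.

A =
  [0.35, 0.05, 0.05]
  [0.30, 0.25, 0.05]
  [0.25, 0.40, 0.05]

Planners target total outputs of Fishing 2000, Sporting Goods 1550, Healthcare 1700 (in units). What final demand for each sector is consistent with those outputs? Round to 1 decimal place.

I − A =
  [   0.65    -0.05    -0.05]
  [  -0.30     0.75    -0.05]
  [  -0.25    -0.40     0.95]
d = (I − A) x:
  d_F = (+0.65)·2000 + (-0.05)·1550 + (-0.05)·1700 = 1137.5
  d_S = (-0.30)·2000 + (+0.75)·1550 + (-0.05)·1700 = 477.5
  d_H = (-0.25)·2000 + (-0.40)·1550 + (+0.95)·1700 = 495.0

d_F = 1137.5, d_S = 477.5, d_H = 495.0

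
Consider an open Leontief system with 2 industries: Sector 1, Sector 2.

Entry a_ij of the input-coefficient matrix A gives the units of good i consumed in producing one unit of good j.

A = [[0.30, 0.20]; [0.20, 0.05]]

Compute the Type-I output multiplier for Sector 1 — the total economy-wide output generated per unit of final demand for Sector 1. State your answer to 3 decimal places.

m_1 = 1.840

I − A =
  [   0.70    -0.20]
  [  -0.20     0.95]
det(I−A) = (0.70)(0.95) − (-0.20)(-0.20) = 0.6250
adj(I−A) = [[0.95, 0.20], [0.20, 0.70]]
(I − A)⁻¹ = adj(I−A) / det(I−A) ≈
  [   1.5200     0.3200]
  [   0.3200     1.1200]
The output multiplier for sector j is the column-j sum of the Leontief inverse (I − A)⁻¹ = adj(I−A) / det(I−A).
Column 1 of adj(I−A): (0.95, 0.20); det(I−A) = 0.6250.
m_1 = (0.95 + 0.20) / 0.6250 = 1.15 / 0.6250 = 1.840.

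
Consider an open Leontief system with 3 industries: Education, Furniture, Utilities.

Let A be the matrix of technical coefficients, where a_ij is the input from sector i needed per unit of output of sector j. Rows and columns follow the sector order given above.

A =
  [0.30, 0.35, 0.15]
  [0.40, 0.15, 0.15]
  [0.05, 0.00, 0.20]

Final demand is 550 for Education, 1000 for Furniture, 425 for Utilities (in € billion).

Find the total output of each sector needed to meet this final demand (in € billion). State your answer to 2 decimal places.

x_E = 2057.75, x_F = 2261.27, x_U = 659.86

I − A =
  [   0.70    -0.35    -0.15]
  [  -0.40     0.85    -0.15]
  [  -0.05     0.00     0.80]
Cofactors of I−A, C_ij = (−1)^(i+j)·(minor ij) (rows/columns in the sector order above):
  C_11 = (0.85)(0.80) − (-0.15)(0.00) = 0.6800
  C_12 = −[(-0.40)(0.80) − (-0.15)(-0.05)] = 0.3275
  C_13 = (-0.40)(0.00) − (0.85)(-0.05) = 0.0425
  C_21 = −[(-0.35)(0.80) − (-0.15)(0.00)] = 0.2800
  C_22 = (0.70)(0.80) − (-0.15)(-0.05) = 0.5525
  C_23 = −[(0.70)(0.00) − (-0.35)(-0.05)] = 0.0175
  C_31 = (-0.35)(-0.15) − (-0.15)(0.85) = 0.1800
  C_32 = −[(0.70)(-0.15) − (-0.15)(-0.40)] = 0.1650
  C_33 = (0.70)(0.85) − (-0.35)(-0.40) = 0.4550
det(I−A) = Σ_j (I−A)_1j·C_1j = (0.70)(0.6800) + (-0.35)(0.3275) + (-0.15)(0.0425) = 0.3550
adj(I−A) = Cᵀ =
  [ 0.6800   0.2800   0.1800]
  [ 0.3275   0.5525   0.1650]
  [ 0.0425   0.0175   0.4550]
(I − A)⁻¹ = adj(I−A) / det(I−A) ≈
  [   1.9155     0.7887     0.5070]
  [   0.9225     1.5563     0.4648]
  [   0.1197     0.0493     1.2817]
x = (I − A)⁻¹ d = adj(I−A)·d / det(I−A), with det(I−A) = 0.3550:
  x_E = (0.6800·550 + 0.2800·1000 + 0.1800·425) / 0.3550 = 730.50 / 0.3550 ≈ 2057.75
  x_F = (0.3275·550 + 0.5525·1000 + 0.1650·425) / 0.3550 = 802.75 / 0.3550 ≈ 2261.27
  x_U = (0.0425·550 + 0.0175·1000 + 0.4550·425) / 0.3550 = 234.25 / 0.3550 ≈ 659.86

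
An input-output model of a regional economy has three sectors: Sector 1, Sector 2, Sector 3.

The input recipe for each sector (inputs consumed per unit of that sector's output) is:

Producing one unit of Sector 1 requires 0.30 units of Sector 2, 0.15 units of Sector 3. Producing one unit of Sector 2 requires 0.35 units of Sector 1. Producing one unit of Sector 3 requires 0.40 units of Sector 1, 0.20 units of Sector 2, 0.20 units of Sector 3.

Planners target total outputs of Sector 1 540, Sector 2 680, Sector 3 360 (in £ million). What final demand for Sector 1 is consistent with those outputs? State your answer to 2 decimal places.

I − A =
  [   1.00    -0.35    -0.40]
  [  -0.30     1.00    -0.20]
  [  -0.15     0.00     0.80]
d = (I − A) x:
  d_1 = (+1.00)·540 + (-0.35)·680 + (-0.40)·360 = 158.00
  d_2 = (-0.30)·540 + (+1.00)·680 + (-0.20)·360 = 446.00
  d_3 = (-0.15)·540 + (+0.00)·680 + (+0.80)·360 = 207.00

d_1 = 158.00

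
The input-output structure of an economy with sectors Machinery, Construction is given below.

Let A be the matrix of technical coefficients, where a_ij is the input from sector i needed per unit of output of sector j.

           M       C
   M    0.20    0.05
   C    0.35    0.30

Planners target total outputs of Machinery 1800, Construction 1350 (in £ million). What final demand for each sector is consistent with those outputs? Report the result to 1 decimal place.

I − A =
  [   0.80    -0.05]
  [  -0.35     0.70]
d = (I − A) x:
  d_M = (+0.80)·1800 + (-0.05)·1350 = 1372.5
  d_C = (-0.35)·1800 + (+0.70)·1350 = 315.0

d_M = 1372.5, d_C = 315.0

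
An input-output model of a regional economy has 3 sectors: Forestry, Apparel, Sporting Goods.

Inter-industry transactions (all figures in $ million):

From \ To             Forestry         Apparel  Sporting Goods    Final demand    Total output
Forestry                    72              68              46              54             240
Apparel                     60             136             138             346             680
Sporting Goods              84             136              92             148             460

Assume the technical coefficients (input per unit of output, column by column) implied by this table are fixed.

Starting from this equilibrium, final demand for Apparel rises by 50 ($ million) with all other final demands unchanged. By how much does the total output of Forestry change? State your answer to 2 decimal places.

Δx_F = 14.60

Technical coefficients a_ij = z_ij / X_j:
  a_FF = 72/240 = 0.30, a_AF = 60/240 = 0.25, a_SF = 84/240 = 0.35
  a_FA = 68/680 = 0.10, a_AA = 136/680 = 0.20, a_SA = 136/680 = 0.20
  a_FS = 46/460 = 0.10, a_AS = 138/460 = 0.30, a_SS = 92/460 = 0.20
I − A =
  [   0.70    -0.10    -0.10]
  [  -0.25     0.80    -0.30]
  [  -0.35    -0.20     0.80]
Cofactors of I−A, C_ij = (−1)^(i+j)·(minor ij) (rows/columns in the sector order above):
  C_11 = (0.80)(0.80) − (-0.30)(-0.20) = 0.5800
  C_12 = −[(-0.25)(0.80) − (-0.30)(-0.35)] = 0.3050
  C_13 = (-0.25)(-0.20) − (0.80)(-0.35) = 0.3300
  C_21 = −[(-0.10)(0.80) − (-0.10)(-0.20)] = 0.1000
  C_22 = (0.70)(0.80) − (-0.10)(-0.35) = 0.5250
  C_23 = −[(0.70)(-0.20) − (-0.10)(-0.35)] = 0.1750
  C_31 = (-0.10)(-0.30) − (-0.10)(0.80) = 0.1100
  C_32 = −[(0.70)(-0.30) − (-0.10)(-0.25)] = 0.2350
  C_33 = (0.70)(0.80) − (-0.10)(-0.25) = 0.5350
det(I−A) = Σ_j (I−A)_1j·C_1j = (0.70)(0.5800) + (-0.10)(0.3050) + (-0.10)(0.3300) = 0.3425
adj(I−A) = Cᵀ =
  [ 0.5800   0.1000   0.1100]
  [ 0.3050   0.5250   0.2350]
  [ 0.3300   0.1750   0.5350]
(I − A)⁻¹ = adj(I−A) / det(I−A) ≈
  [   1.6934     0.2920     0.3212]
  [   0.8905     1.5328     0.6861]
  [   0.9635     0.5109     1.5620]
Δx = (I − A)⁻¹ Δd with Δd having +50 in the Apparel component and 0 elsewhere.
So Δx_F = L_FA · (+50), where L_FA = adj(I−A)_FA / det(I−A) = 0.1000 / 0.3425.
Δx_F = 0.1000 × (+50) / 0.3425 = 5.00 / 0.3425 ≈ 14.60.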